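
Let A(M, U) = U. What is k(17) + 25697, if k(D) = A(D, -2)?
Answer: 25695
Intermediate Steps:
k(D) = -2
k(17) + 25697 = -2 + 25697 = 25695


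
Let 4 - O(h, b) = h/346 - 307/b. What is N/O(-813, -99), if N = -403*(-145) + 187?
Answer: 2008037988/111281 ≈ 18045.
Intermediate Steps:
O(h, b) = 4 + 307/b - h/346 (O(h, b) = 4 - (h/346 - 307/b) = 4 - (-307/b + h/346) = 4 + (307/b - h/346) = 4 + 307/b - h/346)
N = 58622 (N = 58435 + 187 = 58622)
N/O(-813, -99) = 58622/(4 + 307/(-99) - 1/346*(-813)) = 58622/(4 + 307*(-1/99) + 813/346) = 58622/(4 - 307/99 + 813/346) = 58622/(111281/34254) = 58622*(34254/111281) = 2008037988/111281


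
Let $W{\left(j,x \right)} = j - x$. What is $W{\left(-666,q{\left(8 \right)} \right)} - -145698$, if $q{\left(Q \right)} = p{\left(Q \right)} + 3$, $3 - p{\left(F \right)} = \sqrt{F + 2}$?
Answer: $145026 + \sqrt{10} \approx 1.4503 \cdot 10^{5}$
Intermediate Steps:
$p{\left(F \right)} = 3 - \sqrt{2 + F}$ ($p{\left(F \right)} = 3 - \sqrt{F + 2} = 3 - \sqrt{2 + F}$)
$q{\left(Q \right)} = 6 - \sqrt{2 + Q}$ ($q{\left(Q \right)} = \left(3 - \sqrt{2 + Q}\right) + 3 = 6 - \sqrt{2 + Q}$)
$W{\left(-666,q{\left(8 \right)} \right)} - -145698 = \left(-666 - \left(6 - \sqrt{2 + 8}\right)\right) - -145698 = \left(-666 - \left(6 - \sqrt{10}\right)\right) + 145698 = \left(-672 + \sqrt{10}\right) + 145698 = 145026 + \sqrt{10}$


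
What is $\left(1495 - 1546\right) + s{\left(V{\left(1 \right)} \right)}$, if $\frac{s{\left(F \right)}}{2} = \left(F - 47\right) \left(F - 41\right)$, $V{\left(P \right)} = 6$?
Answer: $2819$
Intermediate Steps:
$s{\left(F \right)} = 2 \left(-47 + F\right) \left(-41 + F\right)$ ($s{\left(F \right)} = 2 \left(F - 47\right) \left(F - 41\right) = 2 \left(-47 + F\right) \left(-41 + F\right)$)
$\left(1495 - 1546\right) + s{\left(V{\left(1 \right)} \right)} = \left(1495 - 1546\right) + \left(3854 - 1056 + 2 \cdot 6^{2}\right) = -51 + \left(3854 - 1056 + 2 \cdot 36\right) = -51 + \left(3854 - 1056 + 72\right) = -51 + 2870 = 2819$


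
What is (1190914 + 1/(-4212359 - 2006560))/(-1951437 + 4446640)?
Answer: 7406197701965/15517465345557 ≈ 0.47728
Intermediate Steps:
(1190914 + 1/(-4212359 - 2006560))/(-1951437 + 4446640) = (1190914 + 1/(-6218919))/2495203 = (1190914 - 1/6218919)*(1/2495203) = (7406197701965/6218919)*(1/2495203) = 7406197701965/15517465345557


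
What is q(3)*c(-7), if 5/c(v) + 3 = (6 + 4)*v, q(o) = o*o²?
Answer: -135/73 ≈ -1.8493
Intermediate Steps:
q(o) = o³
c(v) = 5/(-3 + 10*v) (c(v) = 5/(-3 + (6 + 4)*v) = 5/(-3 + 10*v))
q(3)*c(-7) = 3³*(5/(-3 + 10*(-7))) = 27*(5/(-3 - 70)) = 27*(5/(-73)) = 27*(5*(-1/73)) = 27*(-5/73) = -135/73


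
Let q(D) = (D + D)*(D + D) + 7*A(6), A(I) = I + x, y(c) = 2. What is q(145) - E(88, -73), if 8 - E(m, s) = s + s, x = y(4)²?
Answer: 84016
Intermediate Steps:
x = 4 (x = 2² = 4)
A(I) = 4 + I (A(I) = I + 4 = 4 + I)
q(D) = 70 + 4*D² (q(D) = (D + D)*(D + D) + 7*(4 + 6) = (2*D)*(2*D) + 7*10 = 4*D² + 70 = 70 + 4*D²)
E(m, s) = 8 - 2*s (E(m, s) = 8 - (s + s) = 8 - 2*s)
q(145) - E(88, -73) = (70 + 4*145²) - (8 - 2*(-73)) = (70 + 4*21025) - (8 + 146) = (70 + 84100) - 1*154 = 84170 - 154 = 84016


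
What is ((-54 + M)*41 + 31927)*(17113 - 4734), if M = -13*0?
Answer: 367817227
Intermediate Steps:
M = 0
((-54 + M)*41 + 31927)*(17113 - 4734) = ((-54 + 0)*41 + 31927)*(17113 - 4734) = (-54*41 + 31927)*12379 = (-2214 + 31927)*12379 = 29713*12379 = 367817227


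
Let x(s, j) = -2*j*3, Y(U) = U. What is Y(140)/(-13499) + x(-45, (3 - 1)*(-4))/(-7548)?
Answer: -142056/8490871 ≈ -0.016730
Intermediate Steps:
x(s, j) = -6*j
Y(140)/(-13499) + x(-45, (3 - 1)*(-4))/(-7548) = 140/(-13499) - 6*(3 - 1)*(-4)/(-7548) = 140*(-1/13499) - 12*(-4)*(-1/7548) = -140/13499 - 6*(-8)*(-1/7548) = -140/13499 + 48*(-1/7548) = -140/13499 - 4/629 = -142056/8490871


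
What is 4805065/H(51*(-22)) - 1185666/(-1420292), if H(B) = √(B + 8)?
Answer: 592833/710146 - 4805065*I*√1114/1114 ≈ 0.8348 - 1.4397e+5*I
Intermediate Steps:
H(B) = √(8 + B)
4805065/H(51*(-22)) - 1185666/(-1420292) = 4805065/(√(8 + 51*(-22))) - 1185666/(-1420292) = 4805065/(√(8 - 1122)) - 1185666*(-1/1420292) = 4805065/(√(-1114)) + 592833/710146 = 4805065/((I*√1114)) + 592833/710146 = 4805065*(-I*√1114/1114) + 592833/710146 = -4805065*I*√1114/1114 + 592833/710146 = 592833/710146 - 4805065*I*√1114/1114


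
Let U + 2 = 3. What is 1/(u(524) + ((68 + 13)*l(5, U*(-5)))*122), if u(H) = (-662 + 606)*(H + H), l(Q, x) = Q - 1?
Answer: -1/19160 ≈ -5.2192e-5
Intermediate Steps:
U = 1 (U = -2 + 3 = 1)
l(Q, x) = -1 + Q
u(H) = -112*H
1/(u(524) + ((68 + 13)*l(5, U*(-5)))*122) = 1/(-112*524 + ((68 + 13)*(-1 + 5))*122) = 1/(-58688 + (81*4)*122) = 1/(-58688 + 324*122) = 1/(-58688 + 39528) = 1/(-19160) = -1/19160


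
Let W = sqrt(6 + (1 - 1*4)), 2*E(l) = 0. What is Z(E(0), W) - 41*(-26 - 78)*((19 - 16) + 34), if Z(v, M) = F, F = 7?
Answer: 157775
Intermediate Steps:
E(l) = 0 (E(l) = (1/2)*0 = 0)
W = sqrt(3) (W = sqrt(6 + (1 - 4)) = sqrt(6 - 3) = sqrt(3) ≈ 1.7320)
Z(v, M) = 7
Z(E(0), W) - 41*(-26 - 78)*((19 - 16) + 34) = 7 - 41*(-26 - 78)*((19 - 16) + 34) = 7 - (-4264)*(3 + 34) = 7 - (-4264)*37 = 7 - 41*(-3848) = 7 + 157768 = 157775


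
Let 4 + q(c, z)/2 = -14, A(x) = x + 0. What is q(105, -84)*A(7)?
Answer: -252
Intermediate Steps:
A(x) = x
q(c, z) = -36 (q(c, z) = -8 + 2*(-14) = -8 - 28 = -36)
q(105, -84)*A(7) = -36*7 = -252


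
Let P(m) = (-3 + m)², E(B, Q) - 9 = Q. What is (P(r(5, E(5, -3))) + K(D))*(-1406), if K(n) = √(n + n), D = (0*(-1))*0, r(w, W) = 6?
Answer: -12654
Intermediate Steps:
E(B, Q) = 9 + Q
D = 0 (D = 0*0 = 0)
K(n) = √2*√n (K(n) = √(2*n) = √2*√n)
(P(r(5, E(5, -3))) + K(D))*(-1406) = ((-3 + 6)² + √2*√0)*(-1406) = (3² + √2*0)*(-1406) = (9 + 0)*(-1406) = 9*(-1406) = -12654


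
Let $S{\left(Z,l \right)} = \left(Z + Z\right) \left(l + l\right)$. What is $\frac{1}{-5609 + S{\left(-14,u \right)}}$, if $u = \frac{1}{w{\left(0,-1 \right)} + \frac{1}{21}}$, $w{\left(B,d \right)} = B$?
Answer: $- \frac{1}{6785} \approx -0.00014738$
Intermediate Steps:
$u = 21$ ($u = \frac{1}{0 + \frac{1}{21}} = \frac{1}{\frac{1}{21}} = 21$)
$S{\left(Z,l \right)} = 4 Z l$ ($S{\left(Z,l \right)} = 2 Z 2 l = 4 Z l$)
$\frac{1}{-5609 + S{\left(-14,u \right)}} = \frac{1}{-5609 + 4 \left(-14\right) 21} = \frac{1}{-5609 - 1176} = \frac{1}{-6785} = - \frac{1}{6785}$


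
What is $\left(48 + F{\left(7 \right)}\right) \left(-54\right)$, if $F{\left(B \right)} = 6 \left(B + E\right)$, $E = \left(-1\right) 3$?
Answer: $-3888$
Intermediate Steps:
$E = -3$
$F{\left(B \right)} = -18 + 6 B$ ($F{\left(B \right)} = 6 \left(B - 3\right) = 6 \left(-3 + B\right) = -18 + 6 B$)
$\left(48 + F{\left(7 \right)}\right) \left(-54\right) = \left(48 + \left(-18 + 6 \cdot 7\right)\right) \left(-54\right) = \left(48 + \left(-18 + 42\right)\right) \left(-54\right) = \left(48 + 24\right) \left(-54\right) = 72 \left(-54\right) = -3888$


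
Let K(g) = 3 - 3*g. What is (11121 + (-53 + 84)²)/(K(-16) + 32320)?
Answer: 12082/32371 ≈ 0.37324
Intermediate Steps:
(11121 + (-53 + 84)²)/(K(-16) + 32320) = (11121 + (-53 + 84)²)/((3 - 3*(-16)) + 32320) = (11121 + 31²)/((3 + 48) + 32320) = (11121 + 961)/(51 + 32320) = 12082/32371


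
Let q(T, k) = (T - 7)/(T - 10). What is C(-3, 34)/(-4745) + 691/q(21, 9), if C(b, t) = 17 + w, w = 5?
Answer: 36066437/66430 ≈ 542.92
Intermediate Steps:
q(T, k) = (-7 + T)/(-10 + T)
C(b, t) = 22 (C(b, t) = 17 + 5 = 22)
C(-3, 34)/(-4745) + 691/q(21, 9) = 22/(-4745) + 691/(((-7 + 21)/(-10 + 21))) = 22*(-1/4745) + 691/((14/11)) = -22/4745 + 691/(((1/11)*14)) = -22/4745 + 691/(14/11) = -22/4745 + 691*(11/14) = -22/4745 + 7601/14 = 36066437/66430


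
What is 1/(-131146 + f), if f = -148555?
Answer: -1/279701 ≈ -3.5752e-6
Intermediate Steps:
1/(-131146 + f) = 1/(-131146 - 148555) = 1/(-279701) = -1/279701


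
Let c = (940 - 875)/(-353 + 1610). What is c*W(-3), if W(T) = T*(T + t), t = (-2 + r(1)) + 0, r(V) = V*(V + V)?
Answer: 195/419 ≈ 0.46539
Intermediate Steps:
r(V) = 2*V² (r(V) = V*(2*V) = 2*V²)
t = 0 (t = (-2 + 2*1²) + 0 = (-2 + 2*1) + 0 = (-2 + 2) + 0 = 0 + 0 = 0)
W(T) = T² (W(T) = T*(T + 0) = T*T = T²)
c = 65/1257 ≈ 0.051710
c*W(-3) = (65/1257)*(-3)² = (65/1257)*9 = 195/419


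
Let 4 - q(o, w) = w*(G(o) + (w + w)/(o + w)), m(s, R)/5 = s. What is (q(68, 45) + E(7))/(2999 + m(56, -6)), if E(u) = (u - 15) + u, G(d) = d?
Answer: -116497/123509 ≈ -0.94323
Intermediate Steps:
m(s, R) = 5*s
q(o, w) = 4 - w*(o + 2*w/(o + w)) (q(o, w) = 4 - w*(o + (w + w)/(o + w)) = 4 - w*(o + (2*w)/(o + w)) = 4 - w*(o + 2*w/(o + w)))
E(u) = -15 + 2*u (E(u) = (-15 + u) + u = -15 + 2*u)
(q(68, 45) + E(7))/(2999 + m(56, -6)) = ((-2*45**2 + 4*68 + 4*45 - 1*68*45**2 - 1*45*68**2)/(68 + 45) + (-15 + 2*7))/(2999 + 5*56) = ((-2*2025 + 272 + 180 - 1*68*2025 - 1*45*4624)/113 + (-15 + 14))/(2999 + 280) = ((-4050 + 272 + 180 - 137700 - 208080)/113 - 1)/3279 = ((1/113)*(-349378) - 1)*(1/3279) = (-349378/113 - 1)*(1/3279) = -349491/113*1/3279 = -116497/123509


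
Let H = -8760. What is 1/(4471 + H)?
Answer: -1/4289 ≈ -0.00023315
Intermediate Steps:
1/(4471 + H) = 1/(4471 - 8760) = 1/(-4289) = -1/4289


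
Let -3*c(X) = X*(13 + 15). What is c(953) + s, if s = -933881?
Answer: -2828327/3 ≈ -9.4278e+5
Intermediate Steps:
c(X) = -28*X/3 (c(X) = -X*(13 + 15)/3 = -X*28/3 = -28*X/3)
c(953) + s = -28/3*953 - 933881 = -26684/3 - 933881 = -2828327/3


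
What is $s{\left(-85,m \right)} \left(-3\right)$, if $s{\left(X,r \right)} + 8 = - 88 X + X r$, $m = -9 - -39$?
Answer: $-14766$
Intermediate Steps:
$m = 30$ ($m = -9 + 39 = 30$)
$s{\left(X,r \right)} = -8 - 88 X + X r$ ($s{\left(X,r \right)} = -8 + \left(- 88 X + X r\right) = -8 - 88 X + X r$)
$s{\left(-85,m \right)} \left(-3\right) = \left(-8 - -7480 - 2550\right) \left(-3\right) = \left(-8 + 7480 - 2550\right) \left(-3\right) = 4922 \left(-3\right) = -14766$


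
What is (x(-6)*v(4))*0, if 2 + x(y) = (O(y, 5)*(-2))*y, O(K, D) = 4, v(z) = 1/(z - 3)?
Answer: 0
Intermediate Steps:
v(z) = 1/(-3 + z)
x(y) = -2 - 8*y (x(y) = -2 + (4*(-2))*y = -2 - 8*y)
(x(-6)*v(4))*0 = ((-2 - 8*(-6))/(-3 + 4))*0 = ((-2 + 48)/1)*0 = (46*1)*0 = 46*0 = 0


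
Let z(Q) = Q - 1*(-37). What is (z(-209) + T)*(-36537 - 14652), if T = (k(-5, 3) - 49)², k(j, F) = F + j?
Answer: -124338081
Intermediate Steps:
T = 2601 (T = ((3 - 5) - 49)² = (-2 - 49)² = (-51)² = 2601)
z(Q) = 37 + Q (z(Q) = Q + 37 = 37 + Q)
(z(-209) + T)*(-36537 - 14652) = ((37 - 209) + 2601)*(-36537 - 14652) = (-172 + 2601)*(-51189) = 2429*(-51189) = -124338081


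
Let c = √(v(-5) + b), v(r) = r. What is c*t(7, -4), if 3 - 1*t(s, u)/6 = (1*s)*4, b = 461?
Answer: -300*√114 ≈ -3203.1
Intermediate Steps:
t(s, u) = 18 - 24*s (t(s, u) = 18 - 6*1*s*4 = 18 - 6*s*4 = 18 - 24*s)
c = 2*√114 (c = √(-5 + 461) = √456 = 2*√114 ≈ 21.354)
c*t(7, -4) = (2*√114)*(18 - 24*7) = (2*√114)*(18 - 168) = (2*√114)*(-150) = -300*√114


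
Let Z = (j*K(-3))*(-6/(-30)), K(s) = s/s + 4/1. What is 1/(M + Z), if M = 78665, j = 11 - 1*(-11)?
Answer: 1/78687 ≈ 1.2709e-5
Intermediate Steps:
K(s) = 5 (K(s) = 1 + 4*1 = 1 + 4 = 5)
j = 22 (j = 11 + 11 = 22)
Z = 22 (Z = (22*5)*(-6/(-30)) = 110*(-6*(-1/30)) = 110*(1/5) = 22)
1/(M + Z) = 1/(78665 + 22) = 1/78687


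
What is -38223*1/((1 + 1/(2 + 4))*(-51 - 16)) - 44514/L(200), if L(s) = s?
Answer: 12495267/46900 ≈ 266.42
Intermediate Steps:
-38223*1/((1 + 1/(2 + 4))*(-51 - 16)) - 44514/L(200) = -38223*1/((1 + 1/(2 + 4))*(-51 - 16)) - 44514/200 = -38223*(-1/(67*(1 + 1/6))) - 44514*1/200 = -38223*(-1/(67*(1 + 1*(⅙)))) - 22257/100 = -38223*(-1/(67*(1 + ⅙))) - 22257/100 = -38223/((7/6)*(-67)) - 22257/100 = -38223/(-469/6) - 22257/100 = -38223*(-6/469) - 22257/100 = 229338/469 - 22257/100 = 12495267/46900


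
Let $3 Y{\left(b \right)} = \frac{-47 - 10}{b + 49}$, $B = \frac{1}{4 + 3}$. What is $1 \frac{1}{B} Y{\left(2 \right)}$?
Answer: $- \frac{133}{51} \approx -2.6078$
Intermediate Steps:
$B = \frac{1}{7} \approx 0.14286$
$Y{\left(b \right)} = - \frac{19}{49 + b}$ ($Y{\left(b \right)} = \frac{\left(-47 - 10\right) \frac{1}{b + 49}}{3} = \frac{\left(-57\right) \frac{1}{49 + b}}{3} = - \frac{19}{49 + b}$)
$1 \frac{1}{B} Y{\left(2 \right)} = 1 \frac{1}{\frac{1}{7}} \left(- \frac{19}{49 + 2}\right) = 1 \cdot 7 \left(- \frac{19}{51}\right) = 7 \left(\left(-19\right) \frac{1}{51}\right) = 7 \left(- \frac{19}{51}\right) = - \frac{133}{51}$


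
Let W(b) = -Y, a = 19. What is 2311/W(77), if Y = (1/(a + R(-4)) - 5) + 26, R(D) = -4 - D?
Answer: -43909/400 ≈ -109.77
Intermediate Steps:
Y = 400/19 (Y = (1/(19 + (-4 - 1*(-4))) - 5) + 26 = (1/(19 + (-4 + 4)) - 5) + 26 = (1/(19 + 0) - 5) + 26 = (1/19 - 5) + 26 = -94/19 + 26 = 400/19 ≈ 21.053)
W(b) = -400/19 (W(b) = -1*400/19 = -400/19)
2311/W(77) = 2311/(-400/19) = 2311*(-19/400) = -43909/400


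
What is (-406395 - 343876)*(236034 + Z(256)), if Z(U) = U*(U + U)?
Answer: -275428985726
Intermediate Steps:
Z(U) = 2*U² (Z(U) = U*(2*U) = 2*U²)
(-406395 - 343876)*(236034 + Z(256)) = (-406395 - 343876)*(236034 + 2*256²) = -750271*(236034 + 2*65536) = -750271*(236034 + 131072) = -750271*367106 = -275428985726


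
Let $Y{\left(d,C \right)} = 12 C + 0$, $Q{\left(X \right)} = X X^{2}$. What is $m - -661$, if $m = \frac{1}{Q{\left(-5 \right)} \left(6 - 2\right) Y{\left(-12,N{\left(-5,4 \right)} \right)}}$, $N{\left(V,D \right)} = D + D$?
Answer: $\frac{31727999}{48000} \approx 661.0$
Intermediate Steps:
$N{\left(V,D \right)} = 2 D$
$Q{\left(X \right)} = X^{3}$
$Y{\left(d,C \right)} = 12 C$
$m = - \frac{1}{48000}$ ($m = \frac{1}{\left(-5\right)^{3} \left(6 - 2\right) 12 \cdot 2 \cdot 4} = \frac{1}{\left(-125\right) 4 \cdot 12 \cdot 8} = \frac{1}{\left(-500\right) 96} = \frac{1}{-48000} = - \frac{1}{48000} \approx -2.0833 \cdot 10^{-5}$)
$m - -661 = - \frac{1}{48000} - -661 = - \frac{1}{48000} + 661 = \frac{31727999}{48000}$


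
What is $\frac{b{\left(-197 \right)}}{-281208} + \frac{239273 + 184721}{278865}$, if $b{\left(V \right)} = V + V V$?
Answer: $\frac{9038580781}{6534922410} \approx 1.3831$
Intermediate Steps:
$b{\left(V \right)} = V + V^{2}$
$\frac{b{\left(-197 \right)}}{-281208} + \frac{239273 + 184721}{278865} = \frac{\left(-197\right) \left(1 - 197\right)}{-281208} + \frac{239273 + 184721}{278865} = \left(-197\right) \left(-196\right) \left(- \frac{1}{281208}\right) + 423994 \cdot \frac{1}{278865} = 38612 \left(- \frac{1}{281208}\right) + \frac{423994}{278865} = - \frac{9653}{70302} + \frac{423994}{278865} = \frac{9038580781}{6534922410}$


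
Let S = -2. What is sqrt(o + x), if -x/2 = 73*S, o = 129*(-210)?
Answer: I*sqrt(26798) ≈ 163.7*I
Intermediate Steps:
o = -27090
x = 292 (x = -146*(-2) = -2*(-146) = 292)
sqrt(o + x) = sqrt(-27090 + 292) = sqrt(-26798) = I*sqrt(26798)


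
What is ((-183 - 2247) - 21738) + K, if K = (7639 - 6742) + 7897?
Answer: -15374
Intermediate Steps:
K = 8794 (K = 897 + 7897 = 8794)
((-183 - 2247) - 21738) + K = ((-183 - 2247) - 21738) + 8794 = (-2430 - 21738) + 8794 = -24168 + 8794 = -15374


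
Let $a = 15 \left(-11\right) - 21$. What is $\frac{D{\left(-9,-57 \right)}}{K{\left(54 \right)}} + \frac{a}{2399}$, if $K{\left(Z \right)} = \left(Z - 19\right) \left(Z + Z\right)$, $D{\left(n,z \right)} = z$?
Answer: $- \frac{279941}{3022740} \approx -0.092612$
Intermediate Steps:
$K{\left(Z \right)} = 2 Z \left(-19 + Z\right)$ ($K{\left(Z \right)} = \left(-19 + Z\right) 2 Z = 2 Z \left(-19 + Z\right)$)
$a = -186$ ($a = -165 - 21 = -186$)
$\frac{D{\left(-9,-57 \right)}}{K{\left(54 \right)}} + \frac{a}{2399} = - \frac{57}{2 \cdot 54 \left(-19 + 54\right)} - \frac{186}{2399} = - \frac{57}{2 \cdot 54 \cdot 35} - \frac{186}{2399} = - \frac{57}{3780} - \frac{186}{2399} = \left(-57\right) \frac{1}{3780} - \frac{186}{2399} = - \frac{19}{1260} - \frac{186}{2399} = - \frac{279941}{3022740}$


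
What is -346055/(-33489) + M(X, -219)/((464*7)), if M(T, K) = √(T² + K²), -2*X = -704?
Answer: 346055/33489 + √171865/3248 ≈ 10.461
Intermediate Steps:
X = 352 (X = -½*(-704) = 352)
M(T, K) = √(K² + T²)
-346055/(-33489) + M(X, -219)/((464*7)) = -346055/(-33489) + √((-219)² + 352²)/((464*7)) = -346055*(-1/33489) + √(47961 + 123904)/3248 = 346055/33489 + √171865*(1/3248) = 346055/33489 + √171865/3248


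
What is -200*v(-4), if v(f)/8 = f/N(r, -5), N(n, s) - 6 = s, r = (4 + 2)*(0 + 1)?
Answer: 6400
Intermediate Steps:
r = 6 (r = 6*1 = 6)
N(n, s) = 6 + s
v(f) = 8*f (v(f) = 8*(f/(6 - 5)) = 8*(f/1) = 8*(f*1) = 8*f)
-200*v(-4) = -1600*(-4) = -200*(-32) = 6400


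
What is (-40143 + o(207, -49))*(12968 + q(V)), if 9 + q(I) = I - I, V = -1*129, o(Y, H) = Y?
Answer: -517530624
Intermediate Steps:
V = -129
q(I) = -9 (q(I) = -9 + (I - I) = -9 + 0 = -9)
(-40143 + o(207, -49))*(12968 + q(V)) = (-40143 + 207)*(12968 - 9) = -39936*12959 = -517530624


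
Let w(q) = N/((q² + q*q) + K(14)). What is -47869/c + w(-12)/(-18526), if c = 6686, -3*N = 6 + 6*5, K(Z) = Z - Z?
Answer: -10641849785/1486378032 ≈ -7.1596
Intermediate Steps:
K(Z) = 0
N = -12 (N = -(6 + 6*5)/3 = -(6 + 30)/3 = -⅓*36 = -12)
w(q) = -6/q² (w(q) = -12/((q² + q*q) + 0) = -12/((q² + q²) + 0) = -12/(2*q² + 0) = -12*1/(2*q²) = -6/q²)
-47869/c + w(-12)/(-18526) = -47869/6686 - 6/(-12)²/(-18526) = -47869*1/6686 - 6*1/144*(-1/18526) = -47869/6686 - 1/24*(-1/18526) = -47869/6686 + 1/444624 = -10641849785/1486378032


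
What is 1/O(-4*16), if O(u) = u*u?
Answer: 1/4096 ≈ 0.00024414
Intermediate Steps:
O(u) = u**2
1/O(-4*16) = 1/((-4*16)**2) = 1/((-64)**2) = 1/4096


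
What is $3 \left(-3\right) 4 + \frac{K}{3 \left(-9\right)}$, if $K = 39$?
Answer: $- \frac{337}{9} \approx -37.444$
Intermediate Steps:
$3 \left(-3\right) 4 + \frac{K}{3 \left(-9\right)} = 3 \left(-3\right) 4 + \frac{39}{3 \left(-9\right)} = \left(-9\right) 4 + \frac{39}{-27} = -36 + 39 \left(- \frac{1}{27}\right) = -36 - \frac{13}{9} = - \frac{337}{9}$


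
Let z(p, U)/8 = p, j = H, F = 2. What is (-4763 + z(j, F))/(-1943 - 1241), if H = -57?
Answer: 5219/3184 ≈ 1.6391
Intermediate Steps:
j = -57
z(p, U) = 8*p
(-4763 + z(j, F))/(-1943 - 1241) = (-4763 + 8*(-57))/(-1943 - 1241) = (-4763 - 456)/(-3184) = -5219*(-1/3184) = 5219/3184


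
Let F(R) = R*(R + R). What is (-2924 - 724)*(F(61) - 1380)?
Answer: -22114176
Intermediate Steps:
F(R) = 2*R**2 (F(R) = R*(2*R) = 2*R**2)
(-2924 - 724)*(F(61) - 1380) = (-2924 - 724)*(2*61**2 - 1380) = -3648*(2*3721 - 1380) = -3648*(7442 - 1380) = -3648*6062 = -22114176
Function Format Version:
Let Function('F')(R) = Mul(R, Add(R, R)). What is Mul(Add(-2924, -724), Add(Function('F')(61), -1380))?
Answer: -22114176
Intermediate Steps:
Function('F')(R) = Mul(2, Pow(R, 2)) (Function('F')(R) = Mul(R, Mul(2, R)) = Mul(2, Pow(R, 2)))
Mul(Add(-2924, -724), Add(Function('F')(61), -1380)) = Mul(Add(-2924, -724), Add(Mul(2, Pow(61, 2)), -1380)) = Mul(-3648, Add(Mul(2, 3721), -1380)) = Mul(-3648, Add(7442, -1380)) = Mul(-3648, 6062) = -22114176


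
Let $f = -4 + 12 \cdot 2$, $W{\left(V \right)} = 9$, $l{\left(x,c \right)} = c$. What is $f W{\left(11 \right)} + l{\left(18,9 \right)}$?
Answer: $189$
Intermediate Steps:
$f = 20$ ($f = -4 + 24 = 20$)
$f W{\left(11 \right)} + l{\left(18,9 \right)} = 20 \cdot 9 + 9 = 180 + 9 = 189$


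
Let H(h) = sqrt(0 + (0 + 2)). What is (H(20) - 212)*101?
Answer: -21412 + 101*sqrt(2) ≈ -21269.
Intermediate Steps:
H(h) = sqrt(2) (H(h) = sqrt(0 + 2) = sqrt(2))
(H(20) - 212)*101 = (sqrt(2) - 212)*101 = (-212 + sqrt(2))*101 = -21412 + 101*sqrt(2)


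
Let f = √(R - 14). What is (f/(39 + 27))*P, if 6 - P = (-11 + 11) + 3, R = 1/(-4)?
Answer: I*√57/44 ≈ 0.17159*I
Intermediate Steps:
R = -¼ ≈ -0.25000
f = I*√57/2 (f = √(-¼ - 14) = √(-57/4) = I*√57/2 ≈ 3.7749*I)
P = 3 (P = 6 - ((-11 + 11) + 3) = 6 - (0 + 3) = 6 - 1*3 = 6 - 3 = 3)
(f/(39 + 27))*P = ((I*√57/2)/(39 + 27))*3 = ((I*√57/2)/66)*3 = ((I*√57/2)*(1/66))*3 = (I*√57/132)*3 = I*√57/44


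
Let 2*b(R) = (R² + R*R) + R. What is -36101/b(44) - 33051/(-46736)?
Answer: -35271793/1989328 ≈ -17.730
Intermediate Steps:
b(R) = R² + R/2 (b(R) = ((R² + R*R) + R)/2 = ((R² + R²) + R)/2 = (2*R² + R)/2 = (R + 2*R²)/2 = R² + R/2)
-36101/b(44) - 33051/(-46736) = -36101*1/(44*(½ + 44)) - 33051/(-46736) = -36101/(44*(89/2)) - 33051*(-1/46736) = -36101/1958 + 1437/2032 = -35271793/1989328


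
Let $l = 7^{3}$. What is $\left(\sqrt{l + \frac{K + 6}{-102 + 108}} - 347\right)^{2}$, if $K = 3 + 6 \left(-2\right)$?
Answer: $\frac{\left(694 - \sqrt{1370}\right)^{2}}{4} \approx 1.0791 \cdot 10^{5}$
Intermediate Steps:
$K = -9$ ($K = 3 - 12 = -9$)
$l = 343$
$\left(\sqrt{l + \frac{K + 6}{-102 + 108}} - 347\right)^{2} = \left(\sqrt{343 + \frac{-9 + 6}{-102 + 108}} - 347\right)^{2} = \left(\sqrt{343 - \frac{3}{6}} - 347\right)^{2} = \left(\sqrt{343 - \frac{1}{2}} - 347\right)^{2} = \left(\sqrt{\frac{685}{2}} - 347\right)^{2} = \left(\frac{\sqrt{1370}}{2} - 347\right)^{2} = \left(-347 + \frac{\sqrt{1370}}{2}\right)^{2}$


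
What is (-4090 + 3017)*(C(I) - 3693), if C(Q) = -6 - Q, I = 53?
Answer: 4025896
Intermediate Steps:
(-4090 + 3017)*(C(I) - 3693) = (-4090 + 3017)*((-6 - 1*53) - 3693) = -1073*((-6 - 53) - 3693) = -1073*(-59 - 3693) = -1073*(-3752) = 4025896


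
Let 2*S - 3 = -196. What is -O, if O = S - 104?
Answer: 401/2 ≈ 200.50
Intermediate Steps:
S = -193/2 (S = 3/2 + (½)*(-196) = 3/2 - 98 = -193/2 ≈ -96.500)
O = -401/2 (O = -193/2 - 104 = -401/2 ≈ -200.50)
-O = -1*(-401/2) = 401/2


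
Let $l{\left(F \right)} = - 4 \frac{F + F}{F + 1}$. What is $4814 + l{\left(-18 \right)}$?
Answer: $\frac{81694}{17} \approx 4805.5$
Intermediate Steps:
$l{\left(F \right)} = - \frac{8 F}{1 + F}$ ($l{\left(F \right)} = - 4 \frac{2 F}{1 + F} = - \frac{8 F}{1 + F}$)
$4814 + l{\left(-18 \right)} = 4814 - - \frac{144}{1 - 18} = 4814 - - \frac{144}{-17} = 4814 - \left(-144\right) \left(- \frac{1}{17}\right) = 4814 - \frac{144}{17} = \frac{81694}{17}$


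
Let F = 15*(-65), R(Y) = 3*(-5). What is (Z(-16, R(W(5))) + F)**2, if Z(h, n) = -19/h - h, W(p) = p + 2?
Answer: 234855625/256 ≈ 9.1741e+5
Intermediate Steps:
W(p) = 2 + p
R(Y) = -15
Z(h, n) = -h - 19/h
F = -975
(Z(-16, R(W(5))) + F)**2 = ((-1*(-16) - 19/(-16)) - 975)**2 = ((16 - 19*(-1/16)) - 975)**2 = ((16 + 19/16) - 975)**2 = (275/16 - 975)**2 = (-15325/16)**2 = 234855625/256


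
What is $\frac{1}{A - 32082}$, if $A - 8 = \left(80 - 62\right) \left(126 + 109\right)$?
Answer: $- \frac{1}{27844} \approx -3.5914 \cdot 10^{-5}$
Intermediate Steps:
$A = 4238$ ($A = 8 + \left(80 - 62\right) \left(126 + 109\right) = 8 + \left(80 - 62\right) 235 = 8 + 18 \cdot 235 = 8 + 4230 = 4238$)
$\frac{1}{A - 32082} = \frac{1}{4238 - 32082} = \frac{1}{-27844} = - \frac{1}{27844}$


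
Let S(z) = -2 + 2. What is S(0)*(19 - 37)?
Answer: 0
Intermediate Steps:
S(z) = 0
S(0)*(19 - 37) = 0*(19 - 37) = 0*(-18) = 0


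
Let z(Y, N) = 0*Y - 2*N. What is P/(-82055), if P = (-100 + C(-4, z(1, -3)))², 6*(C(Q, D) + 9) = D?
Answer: -11664/82055 ≈ -0.14215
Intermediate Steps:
z(Y, N) = -2*N (z(Y, N) = 0 - 2*N = -2*N)
C(Q, D) = -9 + D/6
P = 11664 (P = (-100 + (-9 + (-2*(-3))/6))² = (-100 + (-9 + (⅙)*6))² = (-100 + (-9 + 1))² = (-100 - 8)² = (-108)² = 11664)
P/(-82055) = 11664/(-82055) = 11664*(-1/82055) = -11664/82055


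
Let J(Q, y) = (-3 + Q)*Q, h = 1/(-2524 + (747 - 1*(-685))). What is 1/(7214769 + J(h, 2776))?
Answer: 1192464/8603352304093 ≈ 1.3860e-7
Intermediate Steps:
h = -1/1092 (h = 1/(-2524 + (747 + 685)) = 1/(-2524 + 1432) = 1/(-1092) = -1/1092 ≈ -0.00091575)
J(Q, y) = Q*(-3 + Q)
1/(7214769 + J(h, 2776)) = 1/(7214769 - (-3 - 1/1092)/1092) = 1/(7214769 - 1/1092*(-3277/1092)) = 1/(7214769 + 3277/1192464) = 1/(8603352304093/1192464) = 1192464/8603352304093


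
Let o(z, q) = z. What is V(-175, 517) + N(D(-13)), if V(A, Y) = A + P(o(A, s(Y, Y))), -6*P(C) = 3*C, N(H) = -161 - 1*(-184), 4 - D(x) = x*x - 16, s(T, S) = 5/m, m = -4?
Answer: -129/2 ≈ -64.500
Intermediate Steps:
s(T, S) = -5/4 (s(T, S) = 5/(-4) = 5*(-¼) = -5/4)
D(x) = 20 - x² (D(x) = 4 - (x*x - 16) = 4 - (x² - 16) = 4 - (-16 + x²) = 4 + (16 - x²) = 20 - x²)
N(H) = 23 (N(H) = -161 + 184 = 23)
P(C) = -C/2
V(A, Y) = A/2 (V(A, Y) = A - A/2 = A/2)
V(-175, 517) + N(D(-13)) = (½)*(-175) + 23 = -175/2 + 23 = -129/2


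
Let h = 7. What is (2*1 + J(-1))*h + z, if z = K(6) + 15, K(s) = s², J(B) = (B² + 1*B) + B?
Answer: 58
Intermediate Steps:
J(B) = B² + 2*B (J(B) = (B² + B) + B = (B + B²) + B = B² + 2*B)
z = 51 (z = 6² + 15 = 36 + 15 = 51)
(2*1 + J(-1))*h + z = (2*1 - (2 - 1))*7 + 51 = (2 - 1*1)*7 + 51 = (2 - 1)*7 + 51 = 1*7 + 51 = 7 + 51 = 58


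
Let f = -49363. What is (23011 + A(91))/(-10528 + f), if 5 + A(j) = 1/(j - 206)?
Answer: -2645689/6887465 ≈ -0.38413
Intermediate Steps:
A(j) = -5 + 1/(-206 + j) (A(j) = -5 + 1/(j - 206) = -5 + 1/(-206 + j))
(23011 + A(91))/(-10528 + f) = (23011 + (1031 - 5*91)/(-206 + 91))/(-10528 - 49363) = (23011 + (1031 - 455)/(-115))/(-59891) = (23011 - 1/115*576)*(-1/59891) = (23011 - 576/115)*(-1/59891) = (2645689/115)*(-1/59891) = -2645689/6887465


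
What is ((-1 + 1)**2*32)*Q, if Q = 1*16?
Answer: 0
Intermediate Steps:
Q = 16
((-1 + 1)**2*32)*Q = ((-1 + 1)**2*32)*16 = (0**2*32)*16 = (0*32)*16 = 0*16 = 0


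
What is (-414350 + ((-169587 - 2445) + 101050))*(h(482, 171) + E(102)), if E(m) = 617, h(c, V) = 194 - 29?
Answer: -379529624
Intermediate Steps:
h(c, V) = 165
(-414350 + ((-169587 - 2445) + 101050))*(h(482, 171) + E(102)) = (-414350 + ((-169587 - 2445) + 101050))*(165 + 617) = (-414350 + (-172032 + 101050))*782 = (-414350 - 70982)*782 = -485332*782 = -379529624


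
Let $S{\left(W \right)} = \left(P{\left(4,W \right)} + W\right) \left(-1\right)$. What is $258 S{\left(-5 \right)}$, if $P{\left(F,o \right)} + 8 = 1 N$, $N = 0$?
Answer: $3354$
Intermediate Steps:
$P{\left(F,o \right)} = -8$ ($P{\left(F,o \right)} = -8 + 1 \cdot 0 = -8 + 0 = -8$)
$S{\left(W \right)} = 8 - W$ ($S{\left(W \right)} = \left(-8 + W\right) \left(-1\right) = 8 - W$)
$258 S{\left(-5 \right)} = 258 \left(8 - -5\right) = 258 \left(8 + 5\right) = 258 \cdot 13 = 3354$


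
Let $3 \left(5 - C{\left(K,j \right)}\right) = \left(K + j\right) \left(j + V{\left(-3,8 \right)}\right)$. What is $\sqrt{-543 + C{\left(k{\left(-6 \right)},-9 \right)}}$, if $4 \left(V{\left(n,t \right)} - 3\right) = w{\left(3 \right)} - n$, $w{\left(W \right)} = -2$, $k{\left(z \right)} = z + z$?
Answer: $\frac{3 i \sqrt{257}}{2} \approx 24.047 i$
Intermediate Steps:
$k{\left(z \right)} = 2 z$
$V{\left(n,t \right)} = \frac{5}{2} - \frac{n}{4}$ ($V{\left(n,t \right)} = 3 + \frac{-2 - n}{4} = 3 - \left(\frac{1}{2} + \frac{n}{4}\right) = \frac{5}{2} - \frac{n}{4}$)
$C{\left(K,j \right)} = 5 - \frac{\left(\frac{13}{4} + j\right) \left(K + j\right)}{3}$ ($C{\left(K,j \right)} = 5 - \frac{\left(K + j\right) \left(j + \left(\frac{5}{2} - - \frac{3}{4}\right)\right)}{3} = 5 - \frac{\left(K + j\right) \left(j + \left(\frac{5}{2} + \frac{3}{4}\right)\right)}{3} = 5 - \frac{\left(K + j\right) \left(j + \frac{13}{4}\right)}{3} = 5 - \frac{\left(K + j\right) \left(\frac{13}{4} + j\right)}{3} = 5 - \frac{\left(\frac{13}{4} + j\right) \left(K + j\right)}{3}$)
$\sqrt{-543 + C{\left(k{\left(-6 \right)},-9 \right)}} = \sqrt{-543 - \left(- \frac{59}{4} + 27 + \frac{1}{3} \cdot 2 \left(-6\right) \left(-9\right) + \frac{13}{12} \cdot 2 \left(-6\right)\right)} = \sqrt{-543 - \left(- \frac{3}{4} + 36\right)} = \sqrt{-543 + \left(5 + 13 + \frac{39}{4} - 27 - 36\right)} = \sqrt{-543 - \frac{141}{4}} = \sqrt{- \frac{2313}{4}} = \frac{3 i \sqrt{257}}{2}$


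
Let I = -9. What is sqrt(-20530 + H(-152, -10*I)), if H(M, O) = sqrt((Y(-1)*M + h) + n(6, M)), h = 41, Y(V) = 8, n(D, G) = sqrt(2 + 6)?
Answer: sqrt(-20530 + sqrt(-1175 + 2*sqrt(2))) ≈ 0.119 + 143.28*I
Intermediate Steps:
n(D, G) = 2*sqrt(2) (n(D, G) = sqrt(8) = 2*sqrt(2))
H(M, O) = sqrt(41 + 2*sqrt(2) + 8*M) (H(M, O) = sqrt((8*M + 41) + 2*sqrt(2)) = sqrt((41 + 8*M) + 2*sqrt(2)) = sqrt(41 + 2*sqrt(2) + 8*M))
sqrt(-20530 + H(-152, -10*I)) = sqrt(-20530 + sqrt(41 + 2*sqrt(2) + 8*(-152))) = sqrt(-20530 + sqrt(41 + 2*sqrt(2) - 1216)) = sqrt(-20530 + sqrt(-1175 + 2*sqrt(2)))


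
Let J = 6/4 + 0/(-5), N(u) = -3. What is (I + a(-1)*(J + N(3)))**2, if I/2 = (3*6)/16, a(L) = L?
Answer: 225/16 ≈ 14.063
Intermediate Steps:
J = 3/2 (J = 6*(1/4) + 0*(-1/5) = 3/2 + 0 = 3/2 ≈ 1.5000)
I = 9/4 (I = 2*((3*6)/16) = 2*((1/16)*18) = 2*(9/8) = 9/4 ≈ 2.2500)
(I + a(-1)*(J + N(3)))**2 = (9/4 - (3/2 - 3))**2 = (9/4 - 1*(-3/2))**2 = (9/4 + 3/2)**2 = (15/4)**2 = 225/16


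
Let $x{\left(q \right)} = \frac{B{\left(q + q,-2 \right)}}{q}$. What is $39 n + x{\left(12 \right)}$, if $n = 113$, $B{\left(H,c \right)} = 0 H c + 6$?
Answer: $\frac{8815}{2} \approx 4407.5$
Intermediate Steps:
$B{\left(H,c \right)} = 6$ ($B{\left(H,c \right)} = 0 c + 6 = 0 + 6 = 6$)
$x{\left(q \right)} = \frac{6}{q}$
$39 n + x{\left(12 \right)} = 39 \cdot 113 + \frac{6}{12} = 4407 + 6 \cdot \frac{1}{12} = 4407 + \frac{1}{2} = \frac{8815}{2}$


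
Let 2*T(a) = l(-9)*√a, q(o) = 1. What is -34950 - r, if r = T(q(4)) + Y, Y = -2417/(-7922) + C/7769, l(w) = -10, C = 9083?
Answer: -126518607777/3620354 ≈ -34947.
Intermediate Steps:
T(a) = -5*√a (T(a) = (-10*√a)/2 = -5*√a)
Y = 5337247/3620354 (Y = -2417/(-7922) + 9083/7769 = -2417*(-1/7922) + 9083*(1/7769) = 2417/7922 + 9083/7769 = 5337247/3620354 ≈ 1.4742)
r = -12764523/3620354 (r = -5*√1 + 5337247/3620354 = -5*1 + 5337247/3620354 = -5 + 5337247/3620354 = -12764523/3620354 ≈ -3.5258)
-34950 - r = -34950 - 1*(-12764523/3620354) = -34950 + 12764523/3620354 = -126518607777/3620354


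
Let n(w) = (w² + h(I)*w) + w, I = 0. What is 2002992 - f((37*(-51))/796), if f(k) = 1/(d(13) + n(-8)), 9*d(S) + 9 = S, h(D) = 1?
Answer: 873304503/436 ≈ 2.0030e+6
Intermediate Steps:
d(S) = -1 + S/9
n(w) = w² + 2*w (n(w) = (w² + 1*w) + w = (w² + w) + w = (w + w²) + w = w² + 2*w)
f(k) = 9/436 (f(k) = 1/((-1 + (⅑)*13) - 8*(2 - 8)) = 1/((-1 + 13/9) - 8*(-6)) = 1/(4/9 + 48) = 1/(436/9) = 9/436)
2002992 - f((37*(-51))/796) = 2002992 - 1*9/436 = 2002992 - 9/436 = 873304503/436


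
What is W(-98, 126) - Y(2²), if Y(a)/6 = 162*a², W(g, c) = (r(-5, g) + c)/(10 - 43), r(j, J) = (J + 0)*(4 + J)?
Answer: -522554/33 ≈ -15835.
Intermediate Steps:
r(j, J) = J*(4 + J)
W(g, c) = -c/33 - g*(4 + g)/33 (W(g, c) = (g*(4 + g) + c)/(10 - 43) = (c + g*(4 + g))/(-33) = (c + g*(4 + g))*(-1/33) = -c/33 - g*(4 + g)/33)
Y(a) = 972*a² (Y(a) = 6*(162*a²) = 972*a²)
W(-98, 126) - Y(2²) = (-1/33*126 - 1/33*(-98)*(4 - 98)) - 972*(2²)² = (-42/11 - 1/33*(-98)*(-94)) - 972*4² = (-42/11 - 9212/33) - 972*16 = -9338/33 - 1*15552 = -9338/33 - 15552 = -522554/33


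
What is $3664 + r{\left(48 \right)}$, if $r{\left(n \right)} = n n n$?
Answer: $114256$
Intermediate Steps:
$r{\left(n \right)} = n^{3}$ ($r{\left(n \right)} = n^{2} n = n^{3}$)
$3664 + r{\left(48 \right)} = 3664 + 48^{3} = 3664 + 110592 = 114256$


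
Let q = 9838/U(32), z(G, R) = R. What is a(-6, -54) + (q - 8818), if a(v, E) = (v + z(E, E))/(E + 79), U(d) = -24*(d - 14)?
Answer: -9550627/1080 ≈ -8843.2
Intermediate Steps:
U(d) = 336 - 24*d (U(d) = -24*(-14 + d) = 336 - 24*d)
q = -4919/216 (q = 9838/(336 - 24*32) = 9838/(336 - 768) = 9838/(-432) = 9838*(-1/432) = -4919/216 ≈ -22.773)
a(v, E) = (E + v)/(79 + E) (a(v, E) = (v + E)/(E + 79) = (E + v)/(79 + E))
a(-6, -54) + (q - 8818) = (-54 - 6)/(79 - 54) + (-4919/216 - 8818) = -60/25 - 1909607/216 = (1/25)*(-60) - 1909607/216 = -12/5 - 1909607/216 = -9550627/1080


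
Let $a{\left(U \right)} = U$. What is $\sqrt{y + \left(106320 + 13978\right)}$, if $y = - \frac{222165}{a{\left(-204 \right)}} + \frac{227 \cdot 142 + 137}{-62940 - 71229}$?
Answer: $\frac{\sqrt{2526001898918288259}}{4561746} \approx 348.41$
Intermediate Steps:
$y = \frac{9933684067}{9123492}$ ($y = - \frac{222165}{-204} + \frac{227 \cdot 142 + 137}{-62940 - 71229} = \left(-222165\right) \left(- \frac{1}{204}\right) + \frac{32234 + 137}{-62940 - 71229} = \frac{74055}{68} + \frac{32371}{-134169} = \frac{74055}{68} + 32371 \left(- \frac{1}{134169}\right) = \frac{74055}{68} - \frac{32371}{134169} = \frac{9933684067}{9123492} \approx 1088.8$)
$\sqrt{y + \left(106320 + 13978\right)} = \sqrt{\frac{9933684067}{9123492} + \left(106320 + 13978\right)} = \sqrt{\frac{9933684067}{9123492} + 120298} = \sqrt{\frac{1107471524683}{9123492}} = \frac{\sqrt{2526001898918288259}}{4561746}$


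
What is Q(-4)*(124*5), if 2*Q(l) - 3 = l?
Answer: -310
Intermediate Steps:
Q(l) = 3/2 + l/2
Q(-4)*(124*5) = (3/2 + (1/2)*(-4))*(124*5) = (3/2 - 2)*620 = -1/2*620 = -310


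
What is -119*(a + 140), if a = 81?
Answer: -26299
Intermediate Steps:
-119*(a + 140) = -119*(81 + 140) = -119*221 = -26299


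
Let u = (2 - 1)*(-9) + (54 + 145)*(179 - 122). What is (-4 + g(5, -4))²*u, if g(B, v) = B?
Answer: 11334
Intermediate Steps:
u = 11334 (u = 1*(-9) + 199*57 = -9 + 11343 = 11334)
(-4 + g(5, -4))²*u = (-4 + 5)²*11334 = 1²*11334 = 1*11334 = 11334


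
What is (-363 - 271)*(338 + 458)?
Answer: -504664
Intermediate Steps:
(-363 - 271)*(338 + 458) = -634*796 = -504664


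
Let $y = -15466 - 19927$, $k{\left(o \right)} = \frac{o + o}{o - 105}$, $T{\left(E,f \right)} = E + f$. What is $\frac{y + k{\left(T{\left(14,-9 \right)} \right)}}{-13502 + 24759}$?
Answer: $- \frac{353931}{112570} \approx -3.1441$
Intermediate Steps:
$k{\left(o \right)} = \frac{2 o}{-105 + o}$
$y = -35393$
$\frac{y + k{\left(T{\left(14,-9 \right)} \right)}}{-13502 + 24759} = \frac{-35393 + \frac{2 \left(14 - 9\right)}{-105 + \left(14 - 9\right)}}{-13502 + 24759} = \frac{-35393 + 2 \cdot 5 \frac{1}{-105 + 5}}{11257} = \left(-35393 + 2 \cdot 5 \frac{1}{-100}\right) \frac{1}{11257} = \left(-35393 + 2 \cdot 5 \left(- \frac{1}{100}\right)\right) \frac{1}{11257} = \left(-35393 - \frac{1}{10}\right) \frac{1}{11257} = \left(- \frac{353931}{10}\right) \frac{1}{11257} = - \frac{353931}{112570}$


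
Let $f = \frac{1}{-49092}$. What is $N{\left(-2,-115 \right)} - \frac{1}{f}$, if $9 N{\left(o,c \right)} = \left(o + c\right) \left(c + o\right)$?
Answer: $50613$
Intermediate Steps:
$N{\left(o,c \right)} = \frac{\left(c + o\right)^{2}}{9}$ ($N{\left(o,c \right)} = \frac{\left(o + c\right) \left(c + o\right)}{9} = \frac{\left(c + o\right) \left(c + o\right)}{9} = \frac{\left(c + o\right)^{2}}{9}$)
$f = - \frac{1}{49092} \approx -2.037 \cdot 10^{-5}$
$N{\left(-2,-115 \right)} - \frac{1}{f} = \frac{\left(-115 - 2\right)^{2}}{9} - \frac{1}{- \frac{1}{49092}} = \frac{\left(-117\right)^{2}}{9} - -49092 = \frac{1}{9} \cdot 13689 + 49092 = 1521 + 49092 = 50613$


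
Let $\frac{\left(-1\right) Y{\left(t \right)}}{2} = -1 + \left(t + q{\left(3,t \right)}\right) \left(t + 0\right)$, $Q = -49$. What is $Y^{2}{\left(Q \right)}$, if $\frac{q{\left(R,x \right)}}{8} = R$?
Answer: $5992704$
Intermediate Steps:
$q{\left(R,x \right)} = 8 R$
$Y{\left(t \right)} = 2 - 2 t \left(24 + t\right)$ ($Y{\left(t \right)} = - 2 \left(-1 + \left(t + 8 \cdot 3\right) \left(t + 0\right)\right) = - 2 \left(-1 + \left(t + 24\right) t\right) = - 2 \left(-1 + \left(24 + t\right) t\right) = - 2 \left(-1 + t \left(24 + t\right)\right) = 2 - 2 t \left(24 + t\right)$)
$Y^{2}{\left(Q \right)} = \left(2 - -2352 - 2 \left(-49\right)^{2}\right)^{2} = \left(2 + 2352 - 4802\right)^{2} = \left(-2448\right)^{2} = 5992704$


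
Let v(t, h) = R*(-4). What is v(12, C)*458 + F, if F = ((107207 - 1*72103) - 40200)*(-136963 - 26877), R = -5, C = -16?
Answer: 834937800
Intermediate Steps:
v(t, h) = 20 (v(t, h) = -5*(-4) = 20)
F = 834928640 (F = ((107207 - 72103) - 40200)*(-163840) = (35104 - 40200)*(-163840) = -5096*(-163840) = 834928640)
v(12, C)*458 + F = 20*458 + 834928640 = 9160 + 834928640 = 834937800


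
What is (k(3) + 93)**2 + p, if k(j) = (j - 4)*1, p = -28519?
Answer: -20055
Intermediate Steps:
k(j) = -4 + j (k(j) = (-4 + j)*1 = -4 + j)
(k(3) + 93)**2 + p = ((-4 + 3) + 93)**2 - 28519 = (-1 + 93)**2 - 28519 = 92**2 - 28519 = 8464 - 28519 = -20055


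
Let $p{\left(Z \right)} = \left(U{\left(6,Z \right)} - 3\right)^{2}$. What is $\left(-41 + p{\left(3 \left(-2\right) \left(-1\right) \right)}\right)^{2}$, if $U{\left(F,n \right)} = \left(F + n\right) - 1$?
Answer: $529$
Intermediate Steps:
$U{\left(F,n \right)} = -1 + F + n$
$p{\left(Z \right)} = \left(2 + Z\right)^{2}$ ($p{\left(Z \right)} = \left(\left(-1 + 6 + Z\right) - 3\right)^{2} = \left(\left(5 + Z\right) - 3\right)^{2} = \left(2 + Z\right)^{2}$)
$\left(-41 + p{\left(3 \left(-2\right) \left(-1\right) \right)}\right)^{2} = \left(-41 + \left(2 + 3 \left(-2\right) \left(-1\right)\right)^{2}\right)^{2} = \left(-41 + \left(2 - -6\right)^{2}\right)^{2} = \left(-41 + \left(2 + 6\right)^{2}\right)^{2} = \left(-41 + 8^{2}\right)^{2} = \left(-41 + 64\right)^{2} = 23^{2} = 529$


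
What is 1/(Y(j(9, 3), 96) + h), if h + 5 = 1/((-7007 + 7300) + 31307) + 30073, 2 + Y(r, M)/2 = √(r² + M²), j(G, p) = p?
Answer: 30020707871600/902505715537804801 - 29956800000*√41/902505715537804801 ≈ 3.3051e-5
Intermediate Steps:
Y(r, M) = -4 + 2*√(M² + r²) (Y(r, M) = -4 + 2*√(r² + M²) = -4 + 2*√(M² + r²))
h = 950148801/31600 (h = -5 + (1/((-7007 + 7300) + 31307) + 30073) = -5 + (1/(293 + 31307) + 30073) = -5 + (1/31600 + 30073) = -5 + 950306801/31600 = 950148801/31600 ≈ 30068.)
1/(Y(j(9, 3), 96) + h) = 1/((-4 + 2*√(96² + 3²)) + 950148801/31600) = 1/((-4 + 2*√(9216 + 9)) + 950148801/31600) = 1/((-4 + 2*√9225) + 950148801/31600) = 1/((-4 + 2*(15*√41)) + 950148801/31600) = 1/((-4 + 30*√41) + 950148801/31600) = 1/(950022401/31600 + 30*√41)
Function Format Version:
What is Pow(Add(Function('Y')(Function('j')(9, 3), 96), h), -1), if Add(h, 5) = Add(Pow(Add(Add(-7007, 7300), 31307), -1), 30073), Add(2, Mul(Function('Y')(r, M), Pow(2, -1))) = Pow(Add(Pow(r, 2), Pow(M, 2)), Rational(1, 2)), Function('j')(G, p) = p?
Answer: Add(Rational(30020707871600, 902505715537804801), Mul(Rational(-29956800000, 902505715537804801), Pow(41, Rational(1, 2)))) ≈ 3.3051e-5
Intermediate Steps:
Function('Y')(r, M) = Add(-4, Mul(2, Pow(Add(Pow(M, 2), Pow(r, 2)), Rational(1, 2)))) (Function('Y')(r, M) = Add(-4, Mul(2, Pow(Add(Pow(r, 2), Pow(M, 2)), Rational(1, 2)))) = Add(-4, Mul(2, Pow(Add(Pow(M, 2), Pow(r, 2)), Rational(1, 2)))))
h = Rational(950148801, 31600) (h = Add(-5, Add(Pow(Add(Add(-7007, 7300), 31307), -1), 30073)) = Add(-5, Add(Pow(Add(293, 31307), -1), 30073)) = Add(-5, Add(Pow(31600, -1), 30073)) = Add(-5, Add(Rational(1, 31600), 30073)) = Add(-5, Rational(950306801, 31600)) = Rational(950148801, 31600) ≈ 30068.)
Pow(Add(Function('Y')(Function('j')(9, 3), 96), h), -1) = Pow(Add(Add(-4, Mul(2, Pow(Add(Pow(96, 2), Pow(3, 2)), Rational(1, 2)))), Rational(950148801, 31600)), -1) = Pow(Add(Add(-4, Mul(2, Pow(Add(9216, 9), Rational(1, 2)))), Rational(950148801, 31600)), -1) = Pow(Add(Add(-4, Mul(2, Pow(9225, Rational(1, 2)))), Rational(950148801, 31600)), -1) = Pow(Add(Add(-4, Mul(2, Mul(15, Pow(41, Rational(1, 2))))), Rational(950148801, 31600)), -1) = Pow(Add(Add(-4, Mul(30, Pow(41, Rational(1, 2)))), Rational(950148801, 31600)), -1) = Pow(Add(Rational(950022401, 31600), Mul(30, Pow(41, Rational(1, 2)))), -1)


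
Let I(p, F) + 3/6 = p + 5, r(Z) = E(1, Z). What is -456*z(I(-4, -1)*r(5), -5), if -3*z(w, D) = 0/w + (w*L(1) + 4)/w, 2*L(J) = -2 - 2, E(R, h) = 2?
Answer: 304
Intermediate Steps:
r(Z) = 2
I(p, F) = 9/2 + p (I(p, F) = -½ + (p + 5) = -½ + (5 + p) = 9/2 + p)
L(J) = -2 (L(J) = (-2 - 2)/2 = (½)*(-4) = -2)
z(w, D) = -(4 - 2*w)/(3*w) (z(w, D) = -(0/w + (w*(-2) + 4)/w)/3 = -(0 + (-2*w + 4)/w)/3 = -(0 + (4 - 2*w)/w)/3 = -(4 - 2*w)/(3*w))
-456*z(I(-4, -1)*r(5), -5) = -304*(-2 + (9/2 - 4)*2)/((9/2 - 4)*2) = -304*(-2 + (½)*2)/((½)*2) = -304*(-2 + 1)/1 = -304*(-1) = -456*(-⅔) = 304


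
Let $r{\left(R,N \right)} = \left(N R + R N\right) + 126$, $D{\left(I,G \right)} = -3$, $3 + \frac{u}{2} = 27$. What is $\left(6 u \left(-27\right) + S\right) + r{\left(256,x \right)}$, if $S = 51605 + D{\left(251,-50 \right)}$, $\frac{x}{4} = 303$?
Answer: $664496$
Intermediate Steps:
$x = 1212$ ($x = 4 \cdot 303 = 1212$)
$u = 48$ ($u = -6 + 2 \cdot 27 = -6 + 54 = 48$)
$r{\left(R,N \right)} = 126 + 2 N R$ ($r{\left(R,N \right)} = \left(N R + N R\right) + 126 = 2 N R + 126 = 126 + 2 N R$)
$S = 51602$ ($S = 51605 - 3 = 51602$)
$\left(6 u \left(-27\right) + S\right) + r{\left(256,x \right)} = \left(6 \cdot 48 \left(-27\right) + 51602\right) + \left(126 + 2 \cdot 1212 \cdot 256\right) = \left(288 \left(-27\right) + 51602\right) + \left(126 + 620544\right) = \left(-7776 + 51602\right) + 620670 = 43826 + 620670 = 664496$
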